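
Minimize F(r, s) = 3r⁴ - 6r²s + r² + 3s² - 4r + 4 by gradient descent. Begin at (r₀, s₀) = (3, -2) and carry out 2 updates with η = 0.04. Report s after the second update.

∇F = (12r³ - 12rs + 2r - 4, -6r² + 6s)
Step 1: at (3, -2), ∇F = (398, -66) → (3, -2) − 0.04·(398, -66) = (-12.92, 0.64)
Step 2: at (-12.92, 0.64), ∇F = (-25810.883456, -997.7184) → (-12.92, 0.64) − 0.04·(-25810.883456, -997.7184) = (1019.51533824, 40.548736)
s = 40.548736

40.548736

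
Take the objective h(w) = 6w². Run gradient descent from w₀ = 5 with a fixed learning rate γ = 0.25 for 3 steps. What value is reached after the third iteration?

h′(w) = 12w
w₁ = 5 − 0.25·60 = -10
w₂ = -10 − 0.25·(-120) = 20
w₃ = 20 − 0.25·240 = -40

-40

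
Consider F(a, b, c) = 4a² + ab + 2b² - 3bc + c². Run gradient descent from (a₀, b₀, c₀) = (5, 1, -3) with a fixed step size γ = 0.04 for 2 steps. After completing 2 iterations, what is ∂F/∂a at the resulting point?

17.9728

∇F = (8a + b, a + 4b - 3c, -3b + 2c)
(a₁, b₁, c₁) = (5, 1, -3) − 0.04·(41, 18, -9) = (3.36, 0.28, -2.64)
(a₂, b₂, c₂) = (3.36, 0.28, -2.64) − 0.04·(27.16, 12.4, -6.12) = (2.2736, -0.216, -2.3952)
∂F/∂a at (2.2736, -0.216, -2.3952) = 17.9728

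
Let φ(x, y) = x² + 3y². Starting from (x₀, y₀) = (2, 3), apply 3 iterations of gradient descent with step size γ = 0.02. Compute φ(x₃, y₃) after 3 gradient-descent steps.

∇φ = (2x, 6y)
Step 1: at (2, 3), ∇φ = (4, 18) → (2, 3) − 0.02·(4, 18) = (1.92, 2.64)
Step 2: at (1.92, 2.64), ∇φ = (3.84, 15.84) → (1.92, 2.64) − 0.02·(3.84, 15.84) = (1.8432, 2.3232)
Step 3: at (1.8432, 2.3232), ∇φ = (3.6864, 13.9392) → (1.8432, 2.3232) − 0.02·(3.6864, 13.9392) = (1.769472, 2.044416)
φ(1.769472, 2.044416) = 15.669941501952

15.669941501952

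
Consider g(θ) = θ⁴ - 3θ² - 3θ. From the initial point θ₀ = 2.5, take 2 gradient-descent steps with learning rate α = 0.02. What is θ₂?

g′(θ) = 4θ³ - 6θ - 3
Step 1: g′(2.5) = 44.5; θ₁ = 2.5 − 0.02·44.5 = 1.61
Step 2: g′(1.61) = 4.033124; θ₂ = 1.61 − 0.02·4.033124 = 1.52933752

1.52933752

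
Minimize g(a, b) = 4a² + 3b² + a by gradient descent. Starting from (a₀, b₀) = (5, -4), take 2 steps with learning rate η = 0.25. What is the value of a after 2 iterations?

∇g = (8a + 1, 6b)
(a₁, b₁) = (5, -4) − 0.25·(41, -24) = (-5.25, 2)
(a₂, b₂) = (-5.25, 2) − 0.25·(-41, 12) = (5, -1)
a = 5

5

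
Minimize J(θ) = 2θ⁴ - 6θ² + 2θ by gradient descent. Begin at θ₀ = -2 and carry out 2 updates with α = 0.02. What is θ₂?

J′(θ) = 8θ³ - 12θ + 2
Step 1: J′(-2) = -38; θ₁ = -2 − 0.02·(-38) = -1.24
Step 2: J′(-1.24) = 1.627008; θ₂ = -1.24 − 0.02·1.627008 = -1.27254016

-1.27254016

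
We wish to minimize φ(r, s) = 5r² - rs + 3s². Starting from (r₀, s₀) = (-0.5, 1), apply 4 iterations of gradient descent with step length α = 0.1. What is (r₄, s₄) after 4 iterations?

∇φ = (10r - s, -r + 6s)
Step 1: at (-0.5, 1), ∇φ = (-6, 6.5) → (-0.5, 1) − 0.1·(-6, 6.5) = (0.1, 0.35)
Step 2: at (0.1, 0.35), ∇φ = (0.65, 2) → (0.1, 0.35) − 0.1·(0.65, 2) = (0.035, 0.15)
Step 3: at (0.035, 0.15), ∇φ = (0.2, 0.865) → (0.035, 0.15) − 0.1·(0.2, 0.865) = (0.015, 0.0635)
Step 4: at (0.015, 0.0635), ∇φ = (0.0865, 0.366) → (0.015, 0.0635) − 0.1·(0.0865, 0.366) = (0.00635, 0.0269)

(0.00635, 0.0269)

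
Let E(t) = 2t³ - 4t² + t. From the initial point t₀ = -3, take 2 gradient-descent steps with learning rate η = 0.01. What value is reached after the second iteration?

E′(t) = 6t² - 8t + 1
Step 1: E′(-3) = 79; t₁ = -3 − 0.01·79 = -3.79
Step 2: E′(-3.79) = 117.5046; t₂ = -3.79 − 0.01·117.5046 = -4.965046

-4.965046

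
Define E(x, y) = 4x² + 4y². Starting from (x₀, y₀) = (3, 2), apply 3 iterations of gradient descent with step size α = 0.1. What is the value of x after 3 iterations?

∇E = (8x, 8y)
Step 1: at (3, 2), ∇E = (24, 16) → (3, 2) − 0.1·(24, 16) = (0.6, 0.4)
Step 2: at (0.6, 0.4), ∇E = (4.8, 3.2) → (0.6, 0.4) − 0.1·(4.8, 3.2) = (0.12, 0.08)
Step 3: at (0.12, 0.08), ∇E = (0.96, 0.64) → (0.12, 0.08) − 0.1·(0.96, 0.64) = (0.024, 0.016)
x = 0.024

0.024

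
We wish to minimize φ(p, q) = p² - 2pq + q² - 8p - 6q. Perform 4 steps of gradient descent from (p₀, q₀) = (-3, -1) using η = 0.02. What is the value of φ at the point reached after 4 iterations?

∇φ = (2p - 2q - 8, -2p + 2q - 6)
(p₁, q₁) = (-3, -1) − 0.02·(-12, -2) = (-2.76, -0.96)
(p₂, q₂) = (-2.76, -0.96) − 0.02·(-11.6, -2.4) = (-2.528, -0.912)
(p₃, q₃) = (-2.528, -0.912) − 0.02·(-11.232, -2.768) = (-2.30336, -0.85664)
(p₄, q₄) = (-2.30336, -0.85664) − 0.02·(-10.89344, -3.10656) = (-2.0854912, -0.7945088)
φ(-2.0854912, -0.7945088) = 23.11761795710976

23.11761795710976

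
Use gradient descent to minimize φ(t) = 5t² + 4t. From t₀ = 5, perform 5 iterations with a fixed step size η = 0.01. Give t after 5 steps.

2.788646

φ′(t) = 10t + 4
Step 1: φ′(5) = 54; t₁ = 5 − 0.01·54 = 4.46
Step 2: φ′(4.46) = 48.6; t₂ = 4.46 − 0.01·48.6 = 3.974
Step 3: φ′(3.974) = 43.74; t₃ = 3.974 − 0.01·43.74 = 3.5366
Step 4: φ′(3.5366) = 39.366; t₄ = 3.5366 − 0.01·39.366 = 3.14294
Step 5: φ′(3.14294) = 35.4294; t₅ = 3.14294 − 0.01·35.4294 = 2.788646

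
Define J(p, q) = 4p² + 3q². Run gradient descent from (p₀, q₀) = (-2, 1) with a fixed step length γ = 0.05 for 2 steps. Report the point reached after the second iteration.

(-0.72, 0.49)

∇J = (8p, 6q)
Step 1: at (-2, 1), ∇J = (-16, 6) → (-2, 1) − 0.05·(-16, 6) = (-1.2, 0.7)
Step 2: at (-1.2, 0.7), ∇J = (-9.6, 4.2) → (-1.2, 0.7) − 0.05·(-9.6, 4.2) = (-0.72, 0.49)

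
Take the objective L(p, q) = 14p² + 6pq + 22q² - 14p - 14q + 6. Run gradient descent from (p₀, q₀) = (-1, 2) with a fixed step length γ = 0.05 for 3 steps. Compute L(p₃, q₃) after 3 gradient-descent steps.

∇L = (28p + 6q - 14, 6p + 44q - 14)
(p₁, q₁) = (-1, 2) − 0.05·(-30, 68) = (0.5, -1.4)
(p₂, q₂) = (0.5, -1.4) − 0.05·(-8.4, -72.6) = (0.92, 2.23)
(p₃, q₃) = (0.92, 2.23) − 0.05·(25.14, 89.64) = (-0.337, -2.252)
L(-0.337, -2.252) = 159.962598

159.962598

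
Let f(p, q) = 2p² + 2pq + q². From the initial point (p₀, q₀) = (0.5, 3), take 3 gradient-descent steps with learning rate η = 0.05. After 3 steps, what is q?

2.156

∇f = (4p + 2q, 2p + 2q)
(p₁, q₁) = (0.5, 3) − 0.05·(8, 7) = (0.1, 2.65)
(p₂, q₂) = (0.1, 2.65) − 0.05·(5.7, 5.5) = (-0.185, 2.375)
(p₃, q₃) = (-0.185, 2.375) − 0.05·(4.01, 4.38) = (-0.3855, 2.156)
q = 2.156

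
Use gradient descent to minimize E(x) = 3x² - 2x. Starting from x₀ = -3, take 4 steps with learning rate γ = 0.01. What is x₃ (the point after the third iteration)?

E′(x) = 6x - 2
x₁ = -3 − 0.01·(-20) = -2.8
x₂ = -2.8 − 0.01·(-18.8) = -2.612
x₃ = -2.612 − 0.01·(-17.672) = -2.43528

-2.43528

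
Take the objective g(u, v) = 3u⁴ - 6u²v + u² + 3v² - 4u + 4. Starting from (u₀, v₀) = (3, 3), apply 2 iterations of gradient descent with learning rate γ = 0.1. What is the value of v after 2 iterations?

214.704

∇g = (12u³ - 12uv + 2u - 4, -6u² + 6v)
(u₁, v₁) = (3, 3) − 0.1·(218, -36) = (-18.8, 6.6)
(u₂, v₂) = (-18.8, 6.6) − 0.1·(-78288.704, -2081.04) = (7810.0704, 214.704)
v = 214.704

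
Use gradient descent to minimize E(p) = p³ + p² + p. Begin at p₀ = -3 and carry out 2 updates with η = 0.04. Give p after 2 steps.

-5.416128

E′(p) = 3p² + 2p + 1
p₁ = -3 − 0.04·22 = -3.88
p₂ = -3.88 − 0.04·38.4032 = -5.416128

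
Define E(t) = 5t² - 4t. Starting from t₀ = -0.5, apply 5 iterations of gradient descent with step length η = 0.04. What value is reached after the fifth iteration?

0.330016

E′(t) = 10t - 4
t₁ = -0.5 − 0.04·(-9) = -0.14
t₂ = -0.14 − 0.04·(-5.4) = 0.076
t₃ = 0.076 − 0.04·(-3.24) = 0.2056
t₄ = 0.2056 − 0.04·(-1.944) = 0.28336
t₅ = 0.28336 − 0.04·(-1.1664) = 0.330016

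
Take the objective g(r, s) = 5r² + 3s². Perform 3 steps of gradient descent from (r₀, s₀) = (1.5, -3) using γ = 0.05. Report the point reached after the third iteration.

(0.1875, -1.029)

∇g = (10r, 6s)
(r₁, s₁) = (1.5, -3) − 0.05·(15, -18) = (0.75, -2.1)
(r₂, s₂) = (0.75, -2.1) − 0.05·(7.5, -12.6) = (0.375, -1.47)
(r₃, s₃) = (0.375, -1.47) − 0.05·(3.75, -8.82) = (0.1875, -1.029)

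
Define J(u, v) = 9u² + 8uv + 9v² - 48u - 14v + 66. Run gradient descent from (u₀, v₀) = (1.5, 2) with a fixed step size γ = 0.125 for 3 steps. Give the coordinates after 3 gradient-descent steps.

(-3.4296875, -6.890625)

∇J = (18u + 8v - 48, 8u + 18v - 14)
Step 1: at (1.5, 2), ∇J = (-5, 34) → (1.5, 2) − 0.125·(-5, 34) = (2.125, -2.25)
Step 2: at (2.125, -2.25), ∇J = (-27.75, -37.5) → (2.125, -2.25) − 0.125·(-27.75, -37.5) = (5.59375, 2.4375)
Step 3: at (5.59375, 2.4375), ∇J = (72.1875, 74.625) → (5.59375, 2.4375) − 0.125·(72.1875, 74.625) = (-3.4296875, -6.890625)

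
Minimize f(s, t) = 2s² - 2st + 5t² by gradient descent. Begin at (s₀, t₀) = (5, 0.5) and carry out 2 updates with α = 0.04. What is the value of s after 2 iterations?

∇f = (4s - 2t, -2s + 10t)
Step 1: at (5, 0.5), ∇f = (19, -5) → (5, 0.5) − 0.04·(19, -5) = (4.24, 0.7)
Step 2: at (4.24, 0.7), ∇f = (15.56, -1.48) → (4.24, 0.7) − 0.04·(15.56, -1.48) = (3.6176, 0.7592)
s = 3.6176

3.6176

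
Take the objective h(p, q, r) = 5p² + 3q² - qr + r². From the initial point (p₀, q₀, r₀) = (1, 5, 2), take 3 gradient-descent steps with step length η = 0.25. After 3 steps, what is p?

-3.375

∇h = (10p, 6q - r, -q + 2r)
(p₁, q₁, r₁) = (1, 5, 2) − 0.25·(10, 28, -1) = (-1.5, -2, 2.25)
(p₂, q₂, r₂) = (-1.5, -2, 2.25) − 0.25·(-15, -14.25, 6.5) = (2.25, 1.5625, 0.625)
(p₃, q₃, r₃) = (2.25, 1.5625, 0.625) − 0.25·(22.5, 8.75, -0.3125) = (-3.375, -0.625, 0.703125)
p = -3.375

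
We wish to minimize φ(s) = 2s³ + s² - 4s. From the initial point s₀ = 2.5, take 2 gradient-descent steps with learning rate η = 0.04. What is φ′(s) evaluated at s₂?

φ′(s) = 6s² + 2s - 4
Step 1: φ′(2.5) = 38.5; s₁ = 2.5 − 0.04·38.5 = 0.96
Step 2: φ′(0.96) = 3.4496; s₂ = 0.96 − 0.04·3.4496 = 0.822016
φ′(s) at (0.822016) = 1.698293825536

1.698293825536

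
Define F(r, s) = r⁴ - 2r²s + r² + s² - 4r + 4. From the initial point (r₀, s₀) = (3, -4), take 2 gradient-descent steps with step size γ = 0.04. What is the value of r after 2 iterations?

∇F = (4r³ - 4rs + 2r - 4, -2r² + 2s)
Step 1: at (3, -4), ∇F = (158, -26) → (3, -4) − 0.04·(158, -26) = (-3.32, -2.96)
Step 2: at (-3.32, -2.96), ∇F = (-196.326272, -27.9648) → (-3.32, -2.96) − 0.04·(-196.326272, -27.9648) = (4.53305088, -1.841408)
r = 4.53305088

4.53305088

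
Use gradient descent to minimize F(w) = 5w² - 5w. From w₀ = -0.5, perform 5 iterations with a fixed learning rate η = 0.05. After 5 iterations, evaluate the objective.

F′(w) = 10w - 5
w₁ = -0.5 − 0.05·(-10) = 0
w₂ = 0 − 0.05·(-5) = 0.25
w₃ = 0.25 − 0.05·(-2.5) = 0.375
w₄ = 0.375 − 0.05·(-1.25) = 0.4375
w₅ = 0.4375 − 0.05·(-0.625) = 0.46875
F(0.46875) = -1.2451171875

-1.2451171875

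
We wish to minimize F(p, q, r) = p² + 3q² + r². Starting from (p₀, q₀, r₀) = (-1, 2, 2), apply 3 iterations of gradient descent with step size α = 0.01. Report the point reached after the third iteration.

(-0.941192, 1.661168, 1.882384)

∇F = (2p, 6q, 2r)
(p₁, q₁, r₁) = (-1, 2, 2) − 0.01·(-2, 12, 4) = (-0.98, 1.88, 1.96)
(p₂, q₂, r₂) = (-0.98, 1.88, 1.96) − 0.01·(-1.96, 11.28, 3.92) = (-0.9604, 1.7672, 1.9208)
(p₃, q₃, r₃) = (-0.9604, 1.7672, 1.9208) − 0.01·(-1.9208, 10.6032, 3.8416) = (-0.941192, 1.661168, 1.882384)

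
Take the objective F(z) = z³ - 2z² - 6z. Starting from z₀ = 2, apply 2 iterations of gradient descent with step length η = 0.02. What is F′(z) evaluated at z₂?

-1.395759485952

F′(z) = 3z² - 4z - 6
z₁ = 2 − 0.02·(-2) = 2.04
z₂ = 2.04 − 0.02·(-1.6752) = 2.073504
F′(z) at (2.073504) = -1.395759485952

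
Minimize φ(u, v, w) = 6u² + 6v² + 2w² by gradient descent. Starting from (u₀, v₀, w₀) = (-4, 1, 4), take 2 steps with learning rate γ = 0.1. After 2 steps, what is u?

∇φ = (12u, 12v, 4w)
Step 1: at (-4, 1, 4), ∇φ = (-48, 12, 16) → (-4, 1, 4) − 0.1·(-48, 12, 16) = (0.8, -0.2, 2.4)
Step 2: at (0.8, -0.2, 2.4), ∇φ = (9.6, -2.4, 9.6) → (0.8, -0.2, 2.4) − 0.1·(9.6, -2.4, 9.6) = (-0.16, 0.04, 1.44)
u = -0.16

-0.16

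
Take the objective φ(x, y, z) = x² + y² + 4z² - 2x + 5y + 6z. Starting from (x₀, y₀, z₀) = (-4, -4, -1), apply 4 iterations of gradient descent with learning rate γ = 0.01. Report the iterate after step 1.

∇φ = (2x - 2, 2y + 5, 8z + 6)
(x₁, y₁, z₁) = (-4, -4, -1) − 0.01·(-10, -3, -2) = (-3.9, -3.97, -0.98)

(-3.9, -3.97, -0.98)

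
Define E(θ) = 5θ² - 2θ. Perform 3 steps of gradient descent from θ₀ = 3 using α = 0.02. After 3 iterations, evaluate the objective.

10.0760448

E′(θ) = 10θ - 2
Step 1: E′(3) = 28; θ₁ = 3 − 0.02·28 = 2.44
Step 2: E′(2.44) = 22.4; θ₂ = 2.44 − 0.02·22.4 = 1.992
Step 3: E′(1.992) = 17.92; θ₃ = 1.992 − 0.02·17.92 = 1.6336
E(1.6336) = 10.0760448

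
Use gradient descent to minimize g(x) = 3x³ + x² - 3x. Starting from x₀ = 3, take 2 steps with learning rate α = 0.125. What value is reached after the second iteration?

g′(x) = 9x² + 2x - 3
Step 1: g′(3) = 84; x₁ = 3 − 0.125·84 = -7.5
Step 2: g′(-7.5) = 488.25; x₂ = -7.5 − 0.125·488.25 = -68.53125

-68.53125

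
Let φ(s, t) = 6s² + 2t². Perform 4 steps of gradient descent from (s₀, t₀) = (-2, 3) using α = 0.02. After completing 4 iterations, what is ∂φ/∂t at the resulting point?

∇φ = (12s, 4t)
Step 1: at (-2, 3), ∇φ = (-24, 12) → (-2, 3) − 0.02·(-24, 12) = (-1.52, 2.76)
Step 2: at (-1.52, 2.76), ∇φ = (-18.24, 11.04) → (-1.52, 2.76) − 0.02·(-18.24, 11.04) = (-1.1552, 2.5392)
Step 3: at (-1.1552, 2.5392), ∇φ = (-13.8624, 10.1568) → (-1.1552, 2.5392) − 0.02·(-13.8624, 10.1568) = (-0.877952, 2.336064)
Step 4: at (-0.877952, 2.336064), ∇φ = (-10.535424, 9.344256) → (-0.877952, 2.336064) − 0.02·(-10.535424, 9.344256) = (-0.66724352, 2.14917888)
∂φ/∂t at (-0.66724352, 2.14917888) = 8.59671552

8.59671552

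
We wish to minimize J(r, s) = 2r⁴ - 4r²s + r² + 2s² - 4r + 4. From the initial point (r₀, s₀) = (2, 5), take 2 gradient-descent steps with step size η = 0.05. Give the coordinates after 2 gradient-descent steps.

∇J = (8r³ - 8rs + 2r - 4, -4r² + 4s)
Step 1: at (2, 5), ∇J = (-16, 4) → (2, 5) − 0.05·(-16, 4) = (2.8, 4.8)
Step 2: at (2.8, 4.8), ∇J = (69.696, -12.16) → (2.8, 4.8) − 0.05·(69.696, -12.16) = (-0.6848, 5.408)

(-0.6848, 5.408)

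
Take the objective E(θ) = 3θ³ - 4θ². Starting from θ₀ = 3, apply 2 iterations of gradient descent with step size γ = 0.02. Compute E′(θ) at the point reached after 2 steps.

8.923512507456

E′(θ) = 9θ² - 8θ
Step 1: E′(3) = 57; θ₁ = 3 − 0.02·57 = 1.86
Step 2: E′(1.86) = 16.2564; θ₂ = 1.86 − 0.02·16.2564 = 1.534872
E′(θ) at (1.534872) = 8.923512507456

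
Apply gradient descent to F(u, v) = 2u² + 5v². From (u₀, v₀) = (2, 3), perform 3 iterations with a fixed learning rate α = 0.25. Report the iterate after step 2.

∇F = (4u, 10v)
(u₁, v₁) = (2, 3) − 0.25·(8, 30) = (0, -4.5)
(u₂, v₂) = (0, -4.5) − 0.25·(0, -45) = (0, 6.75)

(0, 6.75)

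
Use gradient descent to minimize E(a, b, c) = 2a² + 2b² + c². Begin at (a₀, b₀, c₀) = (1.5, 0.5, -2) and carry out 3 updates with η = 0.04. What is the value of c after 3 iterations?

∇E = (4a, 4b, 2c)
(a₁, b₁, c₁) = (1.5, 0.5, -2) − 0.04·(6, 2, -4) = (1.26, 0.42, -1.84)
(a₂, b₂, c₂) = (1.26, 0.42, -1.84) − 0.04·(5.04, 1.68, -3.68) = (1.0584, 0.3528, -1.6928)
(a₃, b₃, c₃) = (1.0584, 0.3528, -1.6928) − 0.04·(4.2336, 1.4112, -3.3856) = (0.889056, 0.296352, -1.557376)
c = -1.557376

-1.557376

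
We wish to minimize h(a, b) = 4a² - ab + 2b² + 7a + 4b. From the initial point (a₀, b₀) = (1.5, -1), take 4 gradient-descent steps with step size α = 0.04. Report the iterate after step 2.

(0.1584, -0.9216)

∇h = (8a - b + 7, -a + 4b + 4)
(a₁, b₁) = (1.5, -1) − 0.04·(20, -1.5) = (0.7, -0.94)
(a₂, b₂) = (0.7, -0.94) − 0.04·(13.54, -0.46) = (0.1584, -0.9216)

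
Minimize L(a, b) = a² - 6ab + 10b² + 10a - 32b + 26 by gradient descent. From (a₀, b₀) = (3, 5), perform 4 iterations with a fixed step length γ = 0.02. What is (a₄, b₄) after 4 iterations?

(3.53692672, 2.9274112)

∇L = (2a - 6b + 10, -6a + 20b - 32)
(a₁, b₁) = (3, 5) − 0.02·(-14, 50) = (3.28, 4)
(a₂, b₂) = (3.28, 4) − 0.02·(-7.44, 28.32) = (3.4288, 3.4336)
(a₃, b₃) = (3.4288, 3.4336) − 0.02·(-3.744, 16.0992) = (3.50368, 3.111616)
(a₄, b₄) = (3.50368, 3.111616) − 0.02·(-1.662336, 9.21024) = (3.53692672, 2.9274112)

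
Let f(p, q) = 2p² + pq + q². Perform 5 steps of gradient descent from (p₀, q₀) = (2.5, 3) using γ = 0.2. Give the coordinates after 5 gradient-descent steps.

(-0.10304, 0.24896)

∇f = (4p + q, p + 2q)
(p₁, q₁) = (2.5, 3) − 0.2·(13, 8.5) = (-0.1, 1.3)
(p₂, q₂) = (-0.1, 1.3) − 0.2·(0.9, 2.5) = (-0.28, 0.8)
(p₃, q₃) = (-0.28, 0.8) − 0.2·(-0.32, 1.32) = (-0.216, 0.536)
(p₄, q₄) = (-0.216, 0.536) − 0.2·(-0.328, 0.856) = (-0.1504, 0.3648)
(p₅, q₅) = (-0.1504, 0.3648) − 0.2·(-0.2368, 0.5792) = (-0.10304, 0.24896)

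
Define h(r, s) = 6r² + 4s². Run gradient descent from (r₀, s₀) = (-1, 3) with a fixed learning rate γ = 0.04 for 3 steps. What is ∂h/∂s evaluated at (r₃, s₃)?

∇h = (12r, 8s)
Step 1: at (-1, 3), ∇h = (-12, 24) → (-1, 3) − 0.04·(-12, 24) = (-0.52, 2.04)
Step 2: at (-0.52, 2.04), ∇h = (-6.24, 16.32) → (-0.52, 2.04) − 0.04·(-6.24, 16.32) = (-0.2704, 1.3872)
Step 3: at (-0.2704, 1.3872), ∇h = (-3.2448, 11.0976) → (-0.2704, 1.3872) − 0.04·(-3.2448, 11.0976) = (-0.140608, 0.943296)
∂h/∂s at (-0.140608, 0.943296) = 7.546368

7.546368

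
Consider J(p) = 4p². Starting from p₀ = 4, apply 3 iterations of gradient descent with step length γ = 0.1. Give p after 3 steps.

J′(p) = 8p
Step 1: J′(4) = 32; p₁ = 4 − 0.1·32 = 0.8
Step 2: J′(0.8) = 6.4; p₂ = 0.8 − 0.1·6.4 = 0.16
Step 3: J′(0.16) = 1.28; p₃ = 0.16 − 0.1·1.28 = 0.032

0.032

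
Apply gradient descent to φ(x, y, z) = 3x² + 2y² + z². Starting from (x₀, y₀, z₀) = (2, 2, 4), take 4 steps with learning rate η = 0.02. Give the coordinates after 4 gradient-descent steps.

∇φ = (6x, 4y, 2z)
Step 1: at (2, 2, 4), ∇φ = (12, 8, 8) → (2, 2, 4) − 0.02·(12, 8, 8) = (1.76, 1.84, 3.84)
Step 2: at (1.76, 1.84, 3.84), ∇φ = (10.56, 7.36, 7.68) → (1.76, 1.84, 3.84) − 0.02·(10.56, 7.36, 7.68) = (1.5488, 1.6928, 3.6864)
Step 3: at (1.5488, 1.6928, 3.6864), ∇φ = (9.2928, 6.7712, 7.3728) → (1.5488, 1.6928, 3.6864) − 0.02·(9.2928, 6.7712, 7.3728) = (1.362944, 1.557376, 3.538944)
Step 4: at (1.362944, 1.557376, 3.538944), ∇φ = (8.177664, 6.229504, 7.077888) → (1.362944, 1.557376, 3.538944) − 0.02·(8.177664, 6.229504, 7.077888) = (1.19939072, 1.43278592, 3.39738624)

(1.19939072, 1.43278592, 3.39738624)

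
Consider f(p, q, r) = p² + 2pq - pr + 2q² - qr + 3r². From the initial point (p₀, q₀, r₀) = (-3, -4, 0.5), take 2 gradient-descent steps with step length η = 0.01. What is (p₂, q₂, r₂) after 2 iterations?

∇f = (2p + 2q - r, 2p + 4q - r, -p - q + 6r)
Step 1: at (-3, -4, 0.5), ∇f = (-14.5, -22.5, 10) → (-3, -4, 0.5) − 0.01·(-14.5, -22.5, 10) = (-2.855, -3.775, 0.4)
Step 2: at (-2.855, -3.775, 0.4), ∇f = (-13.66, -21.21, 9.03) → (-2.855, -3.775, 0.4) − 0.01·(-13.66, -21.21, 9.03) = (-2.7184, -3.5629, 0.3097)

(-2.7184, -3.5629, 0.3097)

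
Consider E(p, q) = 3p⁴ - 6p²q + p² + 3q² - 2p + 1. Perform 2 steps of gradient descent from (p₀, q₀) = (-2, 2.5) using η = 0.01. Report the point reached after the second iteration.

∇E = (12p³ - 12pq + 2p - 2, -6p² + 6q)
Step 1: at (-2, 2.5), ∇E = (-42, -9) → (-2, 2.5) − 0.01·(-42, -9) = (-1.58, 2.59)
Step 2: at (-1.58, 2.59), ∇E = (-3.385344, 0.5616) → (-1.58, 2.59) − 0.01·(-3.385344, 0.5616) = (-1.54614656, 2.584384)

(-1.54614656, 2.584384)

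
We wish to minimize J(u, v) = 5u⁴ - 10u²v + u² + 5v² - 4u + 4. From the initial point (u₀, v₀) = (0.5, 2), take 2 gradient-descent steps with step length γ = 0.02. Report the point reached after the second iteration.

(1.2527716, 1.48562)

∇J = (20u³ - 20uv + 2u - 4, -10u² + 10v)
(u₁, v₁) = (0.5, 2) − 0.02·(-20.5, 17.5) = (0.91, 1.65)
(u₂, v₂) = (0.91, 1.65) − 0.02·(-17.13858, 8.219) = (1.2527716, 1.48562)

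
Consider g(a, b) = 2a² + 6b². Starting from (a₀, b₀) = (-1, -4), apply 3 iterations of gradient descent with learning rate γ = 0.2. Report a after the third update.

∇g = (4a, 12b)
(a₁, b₁) = (-1, -4) − 0.2·(-4, -48) = (-0.2, 5.6)
(a₂, b₂) = (-0.2, 5.6) − 0.2·(-0.8, 67.2) = (-0.04, -7.84)
(a₃, b₃) = (-0.04, -7.84) − 0.2·(-0.16, -94.08) = (-0.008, 10.976)
a = -0.008

-0.008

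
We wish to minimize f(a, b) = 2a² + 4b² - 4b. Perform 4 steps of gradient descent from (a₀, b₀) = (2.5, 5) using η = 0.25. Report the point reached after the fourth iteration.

(0, 5)

∇f = (4a, 8b - 4)
Step 1: at (2.5, 5), ∇f = (10, 36) → (2.5, 5) − 0.25·(10, 36) = (0, -4)
Step 2: at (0, -4), ∇f = (0, -36) → (0, -4) − 0.25·(0, -36) = (0, 5)
Step 3: at (0, 5), ∇f = (0, 36) → (0, 5) − 0.25·(0, 36) = (0, -4)
Step 4: at (0, -4), ∇f = (0, -36) → (0, -4) − 0.25·(0, -36) = (0, 5)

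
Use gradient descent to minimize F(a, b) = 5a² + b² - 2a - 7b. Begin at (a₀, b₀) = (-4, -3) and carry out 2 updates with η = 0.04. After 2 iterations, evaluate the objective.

29.24832256

∇F = (10a - 2, 2b - 7)
Step 1: at (-4, -3), ∇F = (-42, -13) → (-4, -3) − 0.04·(-42, -13) = (-2.32, -2.48)
Step 2: at (-2.32, -2.48), ∇F = (-25.2, -11.96) → (-2.32, -2.48) − 0.04·(-25.2, -11.96) = (-1.312, -2.0016)
F(-1.312, -2.0016) = 29.24832256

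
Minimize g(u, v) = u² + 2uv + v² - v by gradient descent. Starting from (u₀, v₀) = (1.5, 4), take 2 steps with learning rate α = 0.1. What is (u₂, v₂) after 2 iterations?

∇g = (2u + 2v, 2u + 2v - 1)
Step 1: at (1.5, 4), ∇g = (11, 10) → (1.5, 4) − 0.1·(11, 10) = (0.4, 3)
Step 2: at (0.4, 3), ∇g = (6.8, 5.8) → (0.4, 3) − 0.1·(6.8, 5.8) = (-0.28, 2.42)

(-0.28, 2.42)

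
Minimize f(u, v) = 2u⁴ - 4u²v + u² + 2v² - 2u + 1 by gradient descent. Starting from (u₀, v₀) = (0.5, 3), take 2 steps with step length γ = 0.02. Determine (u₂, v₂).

(1.01471616, 2.601408)

∇f = (8u³ - 8uv + 2u - 2, -4u² + 4v)
Step 1: at (0.5, 3), ∇f = (-12, 11) → (0.5, 3) − 0.02·(-12, 11) = (0.74, 2.78)
Step 2: at (0.74, 2.78), ∇f = (-13.735808, 8.9296) → (0.74, 2.78) − 0.02·(-13.735808, 8.9296) = (1.01471616, 2.601408)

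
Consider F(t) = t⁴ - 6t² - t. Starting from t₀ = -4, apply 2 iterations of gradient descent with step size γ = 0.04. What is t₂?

-6.76829696

F′(t) = 4t³ - 12t - 1
t₁ = -4 − 0.04·(-209) = 4.36
t₂ = 4.36 − 0.04·278.207424 = -6.76829696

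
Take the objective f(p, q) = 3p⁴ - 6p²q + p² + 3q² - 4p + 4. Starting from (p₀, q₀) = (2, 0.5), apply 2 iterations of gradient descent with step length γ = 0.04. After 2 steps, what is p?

∇f = (12p³ - 12pq + 2p - 4, -6p² + 6q)
(p₁, q₁) = (2, 0.5) − 0.04·(84, -21) = (-1.36, 1.34)
(p₂, q₂) = (-1.36, 1.34) − 0.04·(-15.036672, -3.0576) = (-0.75853312, 1.462304)
p = -0.75853312

-0.75853312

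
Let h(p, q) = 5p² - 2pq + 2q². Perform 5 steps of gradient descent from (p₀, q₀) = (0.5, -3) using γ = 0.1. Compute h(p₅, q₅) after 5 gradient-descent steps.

0.199528064

∇h = (10p - 2q, -2p + 4q)
(p₁, q₁) = (0.5, -3) − 0.1·(11, -13) = (-0.6, -1.7)
(p₂, q₂) = (-0.6, -1.7) − 0.1·(-2.6, -5.6) = (-0.34, -1.14)
(p₃, q₃) = (-0.34, -1.14) − 0.1·(-1.12, -3.88) = (-0.228, -0.752)
(p₄, q₄) = (-0.228, -0.752) − 0.1·(-0.776, -2.552) = (-0.1504, -0.4968)
(p₅, q₅) = (-0.1504, -0.4968) − 0.1·(-0.5104, -1.6864) = (-0.09936, -0.32816)
h(-0.09936, -0.32816) = 0.199528064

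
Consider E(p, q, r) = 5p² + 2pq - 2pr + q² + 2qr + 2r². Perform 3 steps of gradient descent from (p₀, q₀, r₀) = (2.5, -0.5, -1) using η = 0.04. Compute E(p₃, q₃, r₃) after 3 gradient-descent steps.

1.633906757632

∇E = (10p + 2q - 2r, 2p + 2q + 2r, -2p + 2q + 4r)
Step 1: at (2.5, -0.5, -1), ∇E = (26, 2, -10) → (2.5, -0.5, -1) − 0.04·(26, 2, -10) = (1.46, -0.58, -0.6)
Step 2: at (1.46, -0.58, -0.6), ∇E = (14.64, 0.56, -6.48) → (1.46, -0.58, -0.6) − 0.04·(14.64, 0.56, -6.48) = (0.8744, -0.6024, -0.3408)
Step 3: at (0.8744, -0.6024, -0.3408), ∇E = (8.2208, -0.1376, -4.3168) → (0.8744, -0.6024, -0.3408) − 0.04·(8.2208, -0.1376, -4.3168) = (0.545568, -0.596896, -0.168128)
E(0.545568, -0.596896, -0.168128) = 1.633906757632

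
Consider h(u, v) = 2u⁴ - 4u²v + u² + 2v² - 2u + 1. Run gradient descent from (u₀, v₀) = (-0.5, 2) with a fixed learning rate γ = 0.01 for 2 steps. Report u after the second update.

-0.57997888

∇h = (8u³ - 8uv + 2u - 2, -4u² + 4v)
(u₁, v₁) = (-0.5, 2) − 0.01·(4, 7) = (-0.54, 1.93)
(u₂, v₂) = (-0.54, 1.93) − 0.01·(3.997888, 6.5536) = (-0.57997888, 1.864464)
u = -0.57997888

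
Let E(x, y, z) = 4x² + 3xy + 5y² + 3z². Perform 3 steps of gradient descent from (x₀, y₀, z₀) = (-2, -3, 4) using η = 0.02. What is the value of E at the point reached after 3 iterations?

∇E = (8x + 3y, 3x + 10y, 6z)
Step 1: at (-2, -3, 4), ∇E = (-25, -36, 24) → (-2, -3, 4) − 0.02·(-25, -36, 24) = (-1.5, -2.28, 3.52)
Step 2: at (-1.5, -2.28, 3.52), ∇E = (-18.84, -27.3, 21.12) → (-1.5, -2.28, 3.52) − 0.02·(-18.84, -27.3, 21.12) = (-1.1232, -1.734, 3.0976)
Step 3: at (-1.1232, -1.734, 3.0976), ∇E = (-14.1876, -20.7096, 18.5856) → (-1.1232, -1.734, 3.0976) − 0.02·(-14.1876, -20.7096, 18.5856) = (-0.839448, -1.319808, 2.725888)
E(-0.839448, -1.319808, 2.725888) = 37.14328428672

37.14328428672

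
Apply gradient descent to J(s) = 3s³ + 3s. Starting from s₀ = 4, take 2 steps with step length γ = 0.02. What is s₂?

0.797752

J′(s) = 9s² + 3
Step 1: J′(4) = 147; s₁ = 4 − 0.02·147 = 1.06
Step 2: J′(1.06) = 13.1124; s₂ = 1.06 − 0.02·13.1124 = 0.797752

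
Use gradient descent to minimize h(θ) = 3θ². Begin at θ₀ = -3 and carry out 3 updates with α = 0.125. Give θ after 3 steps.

-0.046875

h′(θ) = 6θ
θ₁ = -3 − 0.125·(-18) = -0.75
θ₂ = -0.75 − 0.125·(-4.5) = -0.1875
θ₃ = -0.1875 − 0.125·(-1.125) = -0.046875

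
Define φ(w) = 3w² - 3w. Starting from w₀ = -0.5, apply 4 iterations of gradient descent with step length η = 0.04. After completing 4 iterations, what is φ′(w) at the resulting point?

-2.00173056

φ′(w) = 6w - 3
Step 1: φ′(-0.5) = -6; w₁ = -0.5 − 0.04·(-6) = -0.26
Step 2: φ′(-0.26) = -4.56; w₂ = -0.26 − 0.04·(-4.56) = -0.0776
Step 3: φ′(-0.0776) = -3.4656; w₃ = -0.0776 − 0.04·(-3.4656) = 0.061024
Step 4: φ′(0.061024) = -2.633856; w₄ = 0.061024 − 0.04·(-2.633856) = 0.16637824
φ′(w) at (0.16637824) = -2.00173056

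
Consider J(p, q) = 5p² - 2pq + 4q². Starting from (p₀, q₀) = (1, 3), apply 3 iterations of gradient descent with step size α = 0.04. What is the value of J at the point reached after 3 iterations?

∇J = (10p - 2q, -2p + 8q)
Step 1: at (1, 3), ∇J = (4, 22) → (1, 3) − 0.04·(4, 22) = (0.84, 2.12)
Step 2: at (0.84, 2.12), ∇J = (4.16, 15.28) → (0.84, 2.12) − 0.04·(4.16, 15.28) = (0.6736, 1.5088)
Step 3: at (0.6736, 1.5088), ∇J = (3.7184, 10.7232) → (0.6736, 1.5088) − 0.04·(3.7184, 10.7232) = (0.524864, 1.079872)
J(0.524864, 1.079872) = 4.9083333632

4.9083333632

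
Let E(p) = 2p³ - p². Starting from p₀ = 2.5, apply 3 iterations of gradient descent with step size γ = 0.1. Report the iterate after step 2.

-1.2375

E′(p) = 6p² - 2p
p₁ = 2.5 − 0.1·32.5 = -0.75
p₂ = -0.75 − 0.1·4.875 = -1.2375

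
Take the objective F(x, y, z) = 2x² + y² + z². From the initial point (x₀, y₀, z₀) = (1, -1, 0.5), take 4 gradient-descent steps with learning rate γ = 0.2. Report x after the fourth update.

∇F = (4x, 2y, 2z)
Step 1: at (1, -1, 0.5), ∇F = (4, -2, 1) → (1, -1, 0.5) − 0.2·(4, -2, 1) = (0.2, -0.6, 0.3)
Step 2: at (0.2, -0.6, 0.3), ∇F = (0.8, -1.2, 0.6) → (0.2, -0.6, 0.3) − 0.2·(0.8, -1.2, 0.6) = (0.04, -0.36, 0.18)
Step 3: at (0.04, -0.36, 0.18), ∇F = (0.16, -0.72, 0.36) → (0.04, -0.36, 0.18) − 0.2·(0.16, -0.72, 0.36) = (0.008, -0.216, 0.108)
Step 4: at (0.008, -0.216, 0.108), ∇F = (0.032, -0.432, 0.216) → (0.008, -0.216, 0.108) − 0.2·(0.032, -0.432, 0.216) = (0.0016, -0.1296, 0.0648)
x = 0.0016

0.0016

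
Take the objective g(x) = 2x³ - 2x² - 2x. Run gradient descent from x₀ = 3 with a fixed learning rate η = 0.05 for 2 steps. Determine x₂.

1

g′(x) = 6x² - 4x - 2
Step 1: g′(3) = 40; x₁ = 3 − 0.05·40 = 1
Step 2: g′(1) = 0; x₂ = 1 − 0.05·0 = 1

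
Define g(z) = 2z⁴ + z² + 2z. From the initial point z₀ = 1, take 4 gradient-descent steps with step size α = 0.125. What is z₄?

-0.5

g′(z) = 8z³ + 2z + 2
Step 1: g′(1) = 12; z₁ = 1 − 0.125·12 = -0.5
Step 2: g′(-0.5) = 0; z₂ = -0.5 − 0.125·0 = -0.5
Step 3: g′(-0.5) = 0; z₃ = -0.5 − 0.125·0 = -0.5
Step 4: g′(-0.5) = 0; z₄ = -0.5 − 0.125·0 = -0.5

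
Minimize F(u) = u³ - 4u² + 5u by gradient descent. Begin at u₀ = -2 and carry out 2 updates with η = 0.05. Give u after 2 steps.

-7.358375

F′(u) = 3u² - 8u + 5
u₁ = -2 − 0.05·33 = -3.65
u₂ = -3.65 − 0.05·74.1675 = -7.358375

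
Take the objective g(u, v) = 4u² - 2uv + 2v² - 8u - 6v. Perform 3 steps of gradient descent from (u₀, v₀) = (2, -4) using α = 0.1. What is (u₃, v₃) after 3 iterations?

∇g = (8u - 2v - 8, -2u + 4v - 6)
Step 1: at (2, -4), ∇g = (16, -26) → (2, -4) − 0.1·(16, -26) = (0.4, -1.4)
Step 2: at (0.4, -1.4), ∇g = (-2, -12.4) → (0.4, -1.4) − 0.1·(-2, -12.4) = (0.6, -0.16)
Step 3: at (0.6, -0.16), ∇g = (-2.88, -7.84) → (0.6, -0.16) − 0.1·(-2.88, -7.84) = (0.888, 0.624)

(0.888, 0.624)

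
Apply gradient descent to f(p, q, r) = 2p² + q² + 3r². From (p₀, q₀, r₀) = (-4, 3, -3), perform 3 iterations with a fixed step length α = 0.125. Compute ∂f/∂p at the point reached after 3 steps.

∇f = (4p, 2q, 6r)
(p₁, q₁, r₁) = (-4, 3, -3) − 0.125·(-16, 6, -18) = (-2, 2.25, -0.75)
(p₂, q₂, r₂) = (-2, 2.25, -0.75) − 0.125·(-8, 4.5, -4.5) = (-1, 1.6875, -0.1875)
(p₃, q₃, r₃) = (-1, 1.6875, -0.1875) − 0.125·(-4, 3.375, -1.125) = (-0.5, 1.265625, -0.046875)
∂f/∂p at (-0.5, 1.265625, -0.046875) = -2

-2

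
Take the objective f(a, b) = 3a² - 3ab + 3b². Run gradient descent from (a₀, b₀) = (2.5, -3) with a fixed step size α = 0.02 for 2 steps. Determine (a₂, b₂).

(1.6282, -2.07)

∇f = (6a - 3b, -3a + 6b)
(a₁, b₁) = (2.5, -3) − 0.02·(24, -25.5) = (2.02, -2.49)
(a₂, b₂) = (2.02, -2.49) − 0.02·(19.59, -21) = (1.6282, -2.07)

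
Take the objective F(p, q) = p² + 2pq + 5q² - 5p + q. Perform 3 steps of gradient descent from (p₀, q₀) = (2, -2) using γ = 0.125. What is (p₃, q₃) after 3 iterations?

∇F = (2p + 2q - 5, 2p + 10q + 1)
Step 1: at (2, -2), ∇F = (-5, -15) → (2, -2) − 0.125·(-5, -15) = (2.625, -0.125)
Step 2: at (2.625, -0.125), ∇F = (0, 5) → (2.625, -0.125) − 0.125·(0, 5) = (2.625, -0.75)
Step 3: at (2.625, -0.75), ∇F = (-1.25, -1.25) → (2.625, -0.75) − 0.125·(-1.25, -1.25) = (2.78125, -0.59375)

(2.78125, -0.59375)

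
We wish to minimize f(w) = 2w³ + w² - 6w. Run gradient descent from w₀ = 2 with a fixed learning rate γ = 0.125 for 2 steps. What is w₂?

-0.234375

f′(w) = 6w² + 2w - 6
Step 1: f′(2) = 22; w₁ = 2 − 0.125·22 = -0.75
Step 2: f′(-0.75) = -4.125; w₂ = -0.75 − 0.125·(-4.125) = -0.234375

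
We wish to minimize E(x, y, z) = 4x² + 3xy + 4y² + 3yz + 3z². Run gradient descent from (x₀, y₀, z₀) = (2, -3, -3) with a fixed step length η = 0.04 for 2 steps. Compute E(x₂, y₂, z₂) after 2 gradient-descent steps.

∇E = (8x + 3y, 3x + 8y + 3z, 3y + 6z)
Step 1: at (2, -3, -3), ∇E = (7, -27, -27) → (2, -3, -3) − 0.04·(7, -27, -27) = (1.72, -1.92, -1.92)
Step 2: at (1.72, -1.92, -1.92), ∇E = (8, -15.96, -17.28) → (1.72, -1.92, -1.92) − 0.04·(8, -15.96, -17.28) = (1.4, -1.2816, -1.2288)
E(1.4, -1.2816, -1.2288) = 18.2816128

18.2816128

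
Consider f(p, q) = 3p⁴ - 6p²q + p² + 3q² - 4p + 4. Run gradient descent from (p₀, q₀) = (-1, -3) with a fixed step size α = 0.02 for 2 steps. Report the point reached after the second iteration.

(0.10829312, -2.216832)

∇f = (12p³ - 12pq + 2p - 4, -6p² + 6q)
(p₁, q₁) = (-1, -3) − 0.02·(-54, -24) = (0.08, -2.52)
(p₂, q₂) = (0.08, -2.52) − 0.02·(-1.414656, -15.1584) = (0.10829312, -2.216832)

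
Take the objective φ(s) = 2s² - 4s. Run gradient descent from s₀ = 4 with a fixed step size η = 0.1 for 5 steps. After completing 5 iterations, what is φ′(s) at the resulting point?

0.93312

φ′(s) = 4s - 4
Step 1: φ′(4) = 12; s₁ = 4 − 0.1·12 = 2.8
Step 2: φ′(2.8) = 7.2; s₂ = 2.8 − 0.1·7.2 = 2.08
Step 3: φ′(2.08) = 4.32; s₃ = 2.08 − 0.1·4.32 = 1.648
Step 4: φ′(1.648) = 2.592; s₄ = 1.648 − 0.1·2.592 = 1.3888
Step 5: φ′(1.3888) = 1.5552; s₅ = 1.3888 − 0.1·1.5552 = 1.23328
φ′(s) at (1.23328) = 0.93312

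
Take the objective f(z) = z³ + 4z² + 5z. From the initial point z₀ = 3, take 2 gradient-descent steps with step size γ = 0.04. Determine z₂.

0.247488

f′(z) = 3z² + 8z + 5
Step 1: f′(3) = 56; z₁ = 3 − 0.04·56 = 0.76
Step 2: f′(0.76) = 12.8128; z₂ = 0.76 − 0.04·12.8128 = 0.247488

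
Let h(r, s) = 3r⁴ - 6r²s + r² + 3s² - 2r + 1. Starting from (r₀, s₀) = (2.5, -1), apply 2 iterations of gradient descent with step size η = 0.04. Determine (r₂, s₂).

∇h = (12r³ - 12rs + 2r - 2, -6r² + 6s)
Step 1: at (2.5, -1), ∇h = (220.5, -43.5) → (2.5, -1) − 0.04·(220.5, -43.5) = (-6.32, 0.74)
Step 2: at (-6.32, 0.74), ∇h = (-2987.750016, -235.2144) → (-6.32, 0.74) − 0.04·(-2987.750016, -235.2144) = (113.19000064, 10.148576)

(113.19000064, 10.148576)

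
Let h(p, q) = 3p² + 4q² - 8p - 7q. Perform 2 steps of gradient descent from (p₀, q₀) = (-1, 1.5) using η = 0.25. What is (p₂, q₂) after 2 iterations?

(0.75, 1.5)

∇h = (6p - 8, 8q - 7)
Step 1: at (-1, 1.5), ∇h = (-14, 5) → (-1, 1.5) − 0.25·(-14, 5) = (2.5, 0.25)
Step 2: at (2.5, 0.25), ∇h = (7, -5) → (2.5, 0.25) − 0.25·(7, -5) = (0.75, 1.5)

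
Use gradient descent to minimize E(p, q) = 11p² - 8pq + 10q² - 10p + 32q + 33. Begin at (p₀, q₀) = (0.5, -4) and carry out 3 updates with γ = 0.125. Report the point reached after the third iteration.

∇E = (22p - 8q - 10, -8p + 20q + 32)
Step 1: at (0.5, -4), ∇E = (33, -52) → (0.5, -4) − 0.125·(33, -52) = (-3.625, 2.5)
Step 2: at (-3.625, 2.5), ∇E = (-109.75, 111) → (-3.625, 2.5) − 0.125·(-109.75, 111) = (10.09375, -11.375)
Step 3: at (10.09375, -11.375), ∇E = (303.0625, -276.25) → (10.09375, -11.375) − 0.125·(303.0625, -276.25) = (-27.7890625, 23.15625)

(-27.7890625, 23.15625)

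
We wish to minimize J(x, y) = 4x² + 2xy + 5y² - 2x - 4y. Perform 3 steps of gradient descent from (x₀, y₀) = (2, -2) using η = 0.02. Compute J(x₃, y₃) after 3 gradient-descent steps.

∇J = (8x + 2y - 2, 2x + 10y - 4)
(x₁, y₁) = (2, -2) − 0.02·(10, -20) = (1.8, -1.6)
(x₂, y₂) = (1.8, -1.6) − 0.02·(9.2, -16.4) = (1.616, -1.272)
(x₃, y₃) = (1.616, -1.272) − 0.02·(8.384, -13.488) = (1.44832, -1.00224)
J(1.44832, -1.00224) = 11.622139904

11.622139904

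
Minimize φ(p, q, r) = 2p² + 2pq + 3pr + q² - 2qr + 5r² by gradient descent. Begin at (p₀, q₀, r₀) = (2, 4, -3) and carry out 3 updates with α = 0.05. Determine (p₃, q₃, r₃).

∇φ = (4p + 2q + 3r, 2p + 2q - 2r, 3p - 2q + 10r)
(p₁, q₁, r₁) = (2, 4, -3) − 0.05·(7, 18, -32) = (1.65, 3.1, -1.4)
(p₂, q₂, r₂) = (1.65, 3.1, -1.4) − 0.05·(8.6, 12.3, -15.25) = (1.22, 2.485, -0.6375)
(p₃, q₃, r₃) = (1.22, 2.485, -0.6375) − 0.05·(7.9375, 8.685, -7.685) = (0.823125, 2.05075, -0.25325)

(0.823125, 2.05075, -0.25325)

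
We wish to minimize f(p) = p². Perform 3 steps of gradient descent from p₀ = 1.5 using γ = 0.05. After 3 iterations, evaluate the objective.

f′(p) = 2p
Step 1: f′(1.5) = 3; p₁ = 1.5 − 0.05·3 = 1.35
Step 2: f′(1.35) = 2.7; p₂ = 1.35 − 0.05·2.7 = 1.215
Step 3: f′(1.215) = 2.43; p₃ = 1.215 − 0.05·2.43 = 1.0935
f(1.0935) = 1.19574225

1.19574225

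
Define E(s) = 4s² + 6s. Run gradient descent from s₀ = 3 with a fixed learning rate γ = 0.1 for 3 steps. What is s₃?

E′(s) = 8s + 6
s₁ = 3 − 0.1·30 = 0
s₂ = 0 − 0.1·6 = -0.6
s₃ = -0.6 − 0.1·1.2 = -0.72

-0.72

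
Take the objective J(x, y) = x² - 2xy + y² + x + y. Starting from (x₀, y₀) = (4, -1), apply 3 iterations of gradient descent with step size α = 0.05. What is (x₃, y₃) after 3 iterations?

(2.63, 0.07)

∇J = (2x - 2y + 1, -2x + 2y + 1)
Step 1: at (4, -1), ∇J = (11, -9) → (4, -1) − 0.05·(11, -9) = (3.45, -0.55)
Step 2: at (3.45, -0.55), ∇J = (9, -7) → (3.45, -0.55) − 0.05·(9, -7) = (3, -0.2)
Step 3: at (3, -0.2), ∇J = (7.4, -5.4) → (3, -0.2) − 0.05·(7.4, -5.4) = (2.63, 0.07)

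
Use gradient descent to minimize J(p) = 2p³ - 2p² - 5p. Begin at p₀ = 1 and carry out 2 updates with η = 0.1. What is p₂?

1.306

J′(p) = 6p² - 4p - 5
p₁ = 1 − 0.1·(-3) = 1.3
p₂ = 1.3 − 0.1·(-0.06) = 1.306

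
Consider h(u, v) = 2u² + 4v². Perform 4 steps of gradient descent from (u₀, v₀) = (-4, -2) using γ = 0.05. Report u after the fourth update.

∇h = (4u, 8v)
(u₁, v₁) = (-4, -2) − 0.05·(-16, -16) = (-3.2, -1.2)
(u₂, v₂) = (-3.2, -1.2) − 0.05·(-12.8, -9.6) = (-2.56, -0.72)
(u₃, v₃) = (-2.56, -0.72) − 0.05·(-10.24, -5.76) = (-2.048, -0.432)
(u₄, v₄) = (-2.048, -0.432) − 0.05·(-8.192, -3.456) = (-1.6384, -0.2592)
u = -1.6384

-1.6384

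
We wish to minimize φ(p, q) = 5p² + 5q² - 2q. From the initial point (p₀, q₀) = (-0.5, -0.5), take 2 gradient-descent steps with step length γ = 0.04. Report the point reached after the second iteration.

∇φ = (10p, 10q - 2)
(p₁, q₁) = (-0.5, -0.5) − 0.04·(-5, -7) = (-0.3, -0.22)
(p₂, q₂) = (-0.3, -0.22) − 0.04·(-3, -4.2) = (-0.18, -0.052)

(-0.18, -0.052)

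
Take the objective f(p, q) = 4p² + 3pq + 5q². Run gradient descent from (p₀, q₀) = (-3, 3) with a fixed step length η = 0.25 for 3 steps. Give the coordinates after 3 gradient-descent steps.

∇f = (8p + 3q, 3p + 10q)
Step 1: at (-3, 3), ∇f = (-15, 21) → (-3, 3) − 0.25·(-15, 21) = (0.75, -2.25)
Step 2: at (0.75, -2.25), ∇f = (-0.75, -20.25) → (0.75, -2.25) − 0.25·(-0.75, -20.25) = (0.9375, 2.8125)
Step 3: at (0.9375, 2.8125), ∇f = (15.9375, 30.9375) → (0.9375, 2.8125) − 0.25·(15.9375, 30.9375) = (-3.046875, -4.921875)

(-3.046875, -4.921875)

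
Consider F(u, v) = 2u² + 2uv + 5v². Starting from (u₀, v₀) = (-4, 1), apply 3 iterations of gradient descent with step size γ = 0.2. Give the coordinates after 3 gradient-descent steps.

(-0.048, 0.312)

∇F = (4u + 2v, 2u + 10v)
Step 1: at (-4, 1), ∇F = (-14, 2) → (-4, 1) − 0.2·(-14, 2) = (-1.2, 0.6)
Step 2: at (-1.2, 0.6), ∇F = (-3.6, 3.6) → (-1.2, 0.6) − 0.2·(-3.6, 3.6) = (-0.48, -0.12)
Step 3: at (-0.48, -0.12), ∇F = (-2.16, -2.16) → (-0.48, -0.12) − 0.2·(-2.16, -2.16) = (-0.048, 0.312)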